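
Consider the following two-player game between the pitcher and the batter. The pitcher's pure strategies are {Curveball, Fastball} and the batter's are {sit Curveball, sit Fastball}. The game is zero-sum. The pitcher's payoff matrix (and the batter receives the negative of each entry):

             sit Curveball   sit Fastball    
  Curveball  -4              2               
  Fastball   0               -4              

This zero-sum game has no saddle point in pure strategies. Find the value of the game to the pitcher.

v = -8/5

In a mixed equilibrium the pitcher is indifferent between Curveball and Fastball; this condition fixes q.
  the pitcher's payoff to Curveball: q·(-4) + (1−q)·2 = -6q + 2
  the pitcher's payoff to Fastball: q·0 + (1−q)·(-4) = 4q - 4
  -6q + 2 = 4q - 4  ⇒  -10q = -6  ⇒  q = 3/5.
The value is the pitcher's expected payoff against this mix (using Curveball): (3/5)·(-4) + (2/5)·2 = -8/5.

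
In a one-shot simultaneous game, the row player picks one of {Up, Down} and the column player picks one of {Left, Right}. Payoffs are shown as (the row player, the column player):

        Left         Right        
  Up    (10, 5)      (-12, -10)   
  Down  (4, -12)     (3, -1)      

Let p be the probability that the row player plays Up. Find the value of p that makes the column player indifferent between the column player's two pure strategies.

p = 11/26

Set the column player's expected payoff from Left equal to that from Right:
  the column player's payoff from Left: p·5 + (1−p)·(-12) = 17p - 12
  the column player's payoff from Right: p·(-10) + (1−p)·(-1) = -9p - 1
  17p - 12 = -9p - 1  ⇒  26p = 11  ⇒  p = 11/26.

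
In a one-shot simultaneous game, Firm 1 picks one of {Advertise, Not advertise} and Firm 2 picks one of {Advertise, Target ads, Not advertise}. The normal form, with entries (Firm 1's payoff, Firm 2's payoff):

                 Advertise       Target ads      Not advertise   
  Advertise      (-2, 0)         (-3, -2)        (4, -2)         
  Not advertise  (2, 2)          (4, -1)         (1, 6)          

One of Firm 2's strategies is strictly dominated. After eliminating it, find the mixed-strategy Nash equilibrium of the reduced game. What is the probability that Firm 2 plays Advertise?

Firm 2's strategy Target ads is strictly dominated by Advertise: 0 > -2 and 2 > -1. Eliminate Target ads.
Firm 1's indifference between Advertise and Not advertise determines Firm 2's mixing probability q:
  Firm 1's expected payoff from Advertise: q·(-2) + (1−q)·4 = -6q + 4
  Firm 1's expected payoff from Not advertise: q·2 + (1−q)·1 = q + 1
  -6q + 4 = q + 1  ⇒  -7q = -3  ⇒  q = 3/7.

q = 3/7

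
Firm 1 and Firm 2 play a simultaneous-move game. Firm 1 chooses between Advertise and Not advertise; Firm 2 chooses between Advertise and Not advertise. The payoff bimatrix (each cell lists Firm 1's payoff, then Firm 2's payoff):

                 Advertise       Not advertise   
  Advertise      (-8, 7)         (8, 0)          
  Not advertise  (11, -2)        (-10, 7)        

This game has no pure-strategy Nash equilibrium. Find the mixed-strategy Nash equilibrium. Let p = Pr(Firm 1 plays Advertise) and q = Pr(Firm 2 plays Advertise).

p = 9/16, q = 18/37

Set Firm 2's expected payoff from Advertise equal to that from Not advertise:
  Firm 2's payoff to Advertise: p·7 + (1−p)·(-2) = 9p - 2
  Firm 2's payoff to Not advertise: p·0 + (1−p)·7 = -7p + 7
  9p - 2 = -7p + 7  ⇒  16p = 9  ⇒  p = 9/16.
In a mixed equilibrium Firm 1 is indifferent between Advertise and Not advertise; this condition fixes q.
  Firm 1's payoff to Advertise: q·(-8) + (1−q)·8 = -16q + 8
  Firm 1's payoff to Not advertise: q·11 + (1−q)·(-10) = 21q - 10
  -16q + 8 = 21q - 10  ⇒  -37q = -18  ⇒  q = 18/37.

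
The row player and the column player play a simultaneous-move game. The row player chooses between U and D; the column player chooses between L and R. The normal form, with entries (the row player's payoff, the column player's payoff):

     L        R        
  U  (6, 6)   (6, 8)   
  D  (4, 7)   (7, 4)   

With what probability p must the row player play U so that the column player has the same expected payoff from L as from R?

p = 3/5

In a mixed equilibrium the column player is indifferent between L and R; this condition fixes p.
  the column player's expected payoff from L: p·6 + (1−p)·7 = -p + 7
  the column player's expected payoff from R: p·8 + (1−p)·4 = 4p + 4
  -p + 7 = 4p + 4  ⇒  -5p = -3  ⇒  p = 3/5.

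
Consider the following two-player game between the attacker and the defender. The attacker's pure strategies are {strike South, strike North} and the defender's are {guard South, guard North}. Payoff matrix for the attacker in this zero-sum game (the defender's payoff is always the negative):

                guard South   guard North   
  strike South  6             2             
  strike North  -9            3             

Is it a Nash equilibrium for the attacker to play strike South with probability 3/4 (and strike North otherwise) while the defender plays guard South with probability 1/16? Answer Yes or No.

Check the defender's indifference given the attacker's mix p = 3/4:
  payoff from guard South = -9/4; payoff from guard North = -9/4 — equal.
Check the attacker's indifference given the defender's mix q = 1/16:
  payoff from strike South = 9/4; payoff from strike North = 9/4 — equal.
Both players are indifferent, so neither can profitably deviate.

Yes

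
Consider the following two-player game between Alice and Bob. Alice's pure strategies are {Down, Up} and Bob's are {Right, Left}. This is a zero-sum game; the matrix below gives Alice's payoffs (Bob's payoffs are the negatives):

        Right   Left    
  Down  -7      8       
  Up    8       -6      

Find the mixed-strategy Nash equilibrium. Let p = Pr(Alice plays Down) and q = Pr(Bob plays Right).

p = 14/29, q = 14/29

Set Bob's expected payoff from Right equal to that from Left:
  Bob's expected payoff from Right: p·7 + (1−p)·(-8) = 15p - 8
  Bob's expected payoff from Left: p·(-8) + (1−p)·6 = -14p + 6
  15p - 8 = -14p + 6  ⇒  29p = 14  ⇒  p = 14/29.
Bob's mix must leave Alice indifferent between Down and Up.
  Alice's payoff to Down: q·(-7) + (1−q)·8 = -15q + 8
  Alice's payoff to Up: q·8 + (1−q)·(-6) = 14q - 6
  -15q + 8 = 14q - 6  ⇒  -29q = -14  ⇒  q = 14/29.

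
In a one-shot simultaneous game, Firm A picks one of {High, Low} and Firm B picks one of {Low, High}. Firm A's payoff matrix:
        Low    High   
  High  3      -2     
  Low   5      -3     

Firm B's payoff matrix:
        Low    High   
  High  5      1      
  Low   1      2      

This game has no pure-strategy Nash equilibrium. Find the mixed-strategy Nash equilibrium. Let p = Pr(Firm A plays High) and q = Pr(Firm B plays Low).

For Firm B to be willing to mix, Firm B must be indifferent between Low and High, which pins down Firm A's mix.
  Firm B's payoff to Low: p·5 + (1−p)·1 = 4p + 1
  Firm B's payoff to High: p·1 + (1−p)·2 = -p + 2
  4p + 1 = -p + 2  ⇒  5p = 1  ⇒  p = 1/5.
In a mixed equilibrium Firm A is indifferent between High and Low; this condition fixes q.
  Firm A's payoff from High: q·3 + (1−q)·(-2) = 5q - 2
  Firm A's payoff from Low: q·5 + (1−q)·(-3) = 8q - 3
  5q - 2 = 8q - 3  ⇒  -3q = -1  ⇒  q = 1/3.

p = 1/5, q = 1/3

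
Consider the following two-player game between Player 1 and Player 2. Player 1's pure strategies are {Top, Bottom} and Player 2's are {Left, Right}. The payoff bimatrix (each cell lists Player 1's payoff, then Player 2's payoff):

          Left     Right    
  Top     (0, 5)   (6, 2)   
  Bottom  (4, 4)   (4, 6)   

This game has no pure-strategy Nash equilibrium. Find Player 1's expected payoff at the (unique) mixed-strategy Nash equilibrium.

4

Player 1's indifference between Top and Bottom determines Player 2's mixing probability q:
  Player 1's payoff from Top: q·0 + (1−q)·6 = -6q + 6
  Player 1's payoff from Bottom: q·4 + (1−q)·4 = 4
  -6q + 6 = 4  ⇒  -6q = -2  ⇒  q = 1/3.
At equilibrium Player 1 is indifferent across rows, so Player 1's payoff equals the payoff from Top: (1/3)·0 + (2/3)·6 = 4.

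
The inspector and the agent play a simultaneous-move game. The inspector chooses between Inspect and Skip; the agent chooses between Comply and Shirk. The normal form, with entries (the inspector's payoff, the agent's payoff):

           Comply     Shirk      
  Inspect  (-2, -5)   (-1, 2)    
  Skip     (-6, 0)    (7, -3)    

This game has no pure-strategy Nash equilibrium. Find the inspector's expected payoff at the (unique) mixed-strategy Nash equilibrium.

-5/3

The agent's mix must leave the inspector indifferent between Inspect and Skip.
  the inspector's payoff from Inspect: q·(-2) + (1−q)·(-1) = -q - 1
  the inspector's payoff from Skip: q·(-6) + (1−q)·7 = -13q + 7
  -q - 1 = -13q + 7  ⇒  12q = 8  ⇒  q = 2/3.
At equilibrium the inspector is indifferent across rows, so the inspector's payoff equals the payoff from Inspect: (2/3)·(-2) + (1/3)·(-1) = -5/3.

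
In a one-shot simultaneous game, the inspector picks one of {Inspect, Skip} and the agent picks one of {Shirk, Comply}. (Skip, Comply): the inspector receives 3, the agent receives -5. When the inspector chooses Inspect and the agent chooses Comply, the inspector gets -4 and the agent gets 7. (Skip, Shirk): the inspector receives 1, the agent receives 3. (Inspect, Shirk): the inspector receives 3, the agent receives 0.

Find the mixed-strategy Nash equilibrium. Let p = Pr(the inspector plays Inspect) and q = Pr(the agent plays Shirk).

The inspector's mix must leave the agent indifferent between Shirk and Comply.
  the agent's payoff to Shirk: p·0 + (1−p)·3 = -3p + 3
  the agent's payoff to Comply: p·7 + (1−p)·(-5) = 12p - 5
  -3p + 3 = 12p - 5  ⇒  -15p = -8  ⇒  p = 8/15.
The inspector's indifference between Inspect and Skip determines the agent's mixing probability q:
  the inspector's payoff to Inspect: q·3 + (1−q)·(-4) = 7q - 4
  the inspector's payoff to Skip: q·1 + (1−q)·3 = -2q + 3
  7q - 4 = -2q + 3  ⇒  9q = 7  ⇒  q = 7/9.

p = 8/15, q = 7/9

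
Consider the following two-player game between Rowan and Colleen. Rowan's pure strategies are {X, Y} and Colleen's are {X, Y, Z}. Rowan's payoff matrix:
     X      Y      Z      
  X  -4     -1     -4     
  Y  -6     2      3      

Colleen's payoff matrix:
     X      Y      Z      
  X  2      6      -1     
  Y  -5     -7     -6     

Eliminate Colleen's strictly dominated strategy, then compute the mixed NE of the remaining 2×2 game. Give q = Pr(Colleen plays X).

Colleen's strategy Z is strictly dominated by X: 2 > -1 and -5 > -6. Eliminate Z.
Colleen's mix must leave Rowan indifferent between X and Y.
  Rowan's expected payoff from X: q·(-4) + (1−q)·(-1) = -3q - 1
  Rowan's expected payoff from Y: q·(-6) + (1−q)·2 = -8q + 2
  -3q - 1 = -8q + 2  ⇒  5q = 3  ⇒  q = 3/5.

q = 3/5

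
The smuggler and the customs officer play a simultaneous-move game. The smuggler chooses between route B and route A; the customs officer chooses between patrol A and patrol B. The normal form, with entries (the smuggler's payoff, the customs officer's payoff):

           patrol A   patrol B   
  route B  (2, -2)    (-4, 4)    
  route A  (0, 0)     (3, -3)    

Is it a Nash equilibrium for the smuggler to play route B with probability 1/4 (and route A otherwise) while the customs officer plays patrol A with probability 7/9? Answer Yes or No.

Given the smuggler's mix p = 1/4, the customs officer's payoff from patrol A is -1/2 but from patrol B is -5/4. The customs officer strictly prefers patrol A, so the customs officer would not mix.
So the proposed profile is not a Nash equilibrium.

No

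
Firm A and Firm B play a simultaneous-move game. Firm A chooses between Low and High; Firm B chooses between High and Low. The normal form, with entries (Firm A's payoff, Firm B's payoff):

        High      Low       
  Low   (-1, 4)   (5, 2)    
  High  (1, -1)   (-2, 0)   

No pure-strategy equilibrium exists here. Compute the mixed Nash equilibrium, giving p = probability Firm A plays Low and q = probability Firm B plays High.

p = 1/3, q = 7/9

Firm A's mix must leave Firm B indifferent between High and Low.
  Firm B's payoff to High: p·4 + (1−p)·(-1) = 5p - 1
  Firm B's payoff to Low: p·2 + (1−p)·0 = 2p
  5p - 1 = 2p  ⇒  3p = 1  ⇒  p = 1/3.
Firm A's indifference between Low and High determines Firm B's mixing probability q:
  Firm A's payoff from Low: q·(-1) + (1−q)·5 = -6q + 5
  Firm A's payoff from High: q·1 + (1−q)·(-2) = 3q - 2
  -6q + 5 = 3q - 2  ⇒  -9q = -7  ⇒  q = 7/9.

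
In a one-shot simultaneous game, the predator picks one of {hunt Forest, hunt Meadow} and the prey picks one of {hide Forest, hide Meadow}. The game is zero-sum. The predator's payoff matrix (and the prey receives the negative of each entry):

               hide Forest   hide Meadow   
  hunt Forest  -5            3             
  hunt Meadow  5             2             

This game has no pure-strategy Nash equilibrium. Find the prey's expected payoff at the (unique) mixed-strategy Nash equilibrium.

-25/11

In a mixed equilibrium the prey is indifferent between hide Forest and hide Meadow; this condition fixes p.
  the prey's payoff to hide Forest: p·5 + (1−p)·(-5) = 10p - 5
  the prey's payoff to hide Meadow: p·(-3) + (1−p)·(-2) = -p - 2
  10p - 5 = -p - 2  ⇒  11p = 3  ⇒  p = 3/11.
At equilibrium the prey is indifferent across columns, so the prey's payoff equals the payoff from hide Forest: (3/11)·5 + (8/11)·(-5) = -25/11.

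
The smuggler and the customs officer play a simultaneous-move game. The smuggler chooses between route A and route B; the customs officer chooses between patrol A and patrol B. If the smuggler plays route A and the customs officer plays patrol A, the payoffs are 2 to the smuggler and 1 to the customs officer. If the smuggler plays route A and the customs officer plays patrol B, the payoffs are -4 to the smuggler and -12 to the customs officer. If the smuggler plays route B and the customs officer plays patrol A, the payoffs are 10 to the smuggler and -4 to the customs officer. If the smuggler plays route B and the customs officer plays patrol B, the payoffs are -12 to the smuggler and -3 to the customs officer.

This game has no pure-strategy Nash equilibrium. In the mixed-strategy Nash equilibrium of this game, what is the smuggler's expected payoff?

-1

In a mixed equilibrium the smuggler is indifferent between route A and route B; this condition fixes q.
  the smuggler's payoff from route A: q·2 + (1−q)·(-4) = 6q - 4
  the smuggler's payoff from route B: q·10 + (1−q)·(-12) = 22q - 12
  6q - 4 = 22q - 12  ⇒  -16q = -8  ⇒  q = 1/2.
At equilibrium the smuggler is indifferent across rows, so the smuggler's payoff equals the payoff from route A: (1/2)·2 + (1/2)·(-4) = -1.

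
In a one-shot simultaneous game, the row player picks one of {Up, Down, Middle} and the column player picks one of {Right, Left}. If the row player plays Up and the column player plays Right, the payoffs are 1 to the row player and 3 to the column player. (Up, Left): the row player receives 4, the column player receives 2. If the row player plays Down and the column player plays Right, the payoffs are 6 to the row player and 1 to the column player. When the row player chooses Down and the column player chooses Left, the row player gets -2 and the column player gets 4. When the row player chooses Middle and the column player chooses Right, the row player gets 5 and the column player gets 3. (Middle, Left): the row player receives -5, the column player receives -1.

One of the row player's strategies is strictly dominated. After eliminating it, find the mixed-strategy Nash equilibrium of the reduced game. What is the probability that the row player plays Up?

The row player's strategy Middle is strictly dominated by Down: 6 > 5 and -2 > -5. Eliminate Middle.
The column player's indifference between Right and Left determines the row player's mixing probability p:
  the column player's payoff to Right: p·3 + (1−p)·1 = 2p + 1
  the column player's payoff to Left: p·2 + (1−p)·4 = -2p + 4
  2p + 1 = -2p + 4  ⇒  4p = 3  ⇒  p = 3/4.

p = 3/4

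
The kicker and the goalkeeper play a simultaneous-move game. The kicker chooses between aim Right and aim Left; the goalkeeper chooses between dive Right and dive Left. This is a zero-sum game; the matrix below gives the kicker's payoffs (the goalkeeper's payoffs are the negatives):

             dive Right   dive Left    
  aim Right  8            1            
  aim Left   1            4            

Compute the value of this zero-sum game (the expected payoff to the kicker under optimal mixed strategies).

v = 31/10

In a mixed equilibrium the kicker is indifferent between aim Right and aim Left; this condition fixes q.
  the kicker's expected payoff from aim Right: q·8 + (1−q)·1 = 7q + 1
  the kicker's expected payoff from aim Left: q·1 + (1−q)·4 = -3q + 4
  7q + 1 = -3q + 4  ⇒  10q = 3  ⇒  q = 3/10.
The value is the kicker's expected payoff against this mix (using aim Right): (3/10)·8 + (7/10)·1 = 31/10.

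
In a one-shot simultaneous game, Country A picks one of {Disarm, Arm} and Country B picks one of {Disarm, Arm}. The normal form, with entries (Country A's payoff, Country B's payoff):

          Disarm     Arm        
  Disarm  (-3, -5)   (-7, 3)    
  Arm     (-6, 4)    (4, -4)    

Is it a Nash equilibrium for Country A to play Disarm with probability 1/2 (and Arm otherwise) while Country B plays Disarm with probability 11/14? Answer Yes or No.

Check Country B's indifference given Country A's mix p = 1/2:
  payoff from Disarm = -1/2; payoff from Arm = -1/2 — equal.
Check Country A's indifference given Country B's mix q = 11/14:
  payoff from Disarm = -27/7; payoff from Arm = -27/7 — equal.
Both players are indifferent, so neither can profitably deviate.

Yes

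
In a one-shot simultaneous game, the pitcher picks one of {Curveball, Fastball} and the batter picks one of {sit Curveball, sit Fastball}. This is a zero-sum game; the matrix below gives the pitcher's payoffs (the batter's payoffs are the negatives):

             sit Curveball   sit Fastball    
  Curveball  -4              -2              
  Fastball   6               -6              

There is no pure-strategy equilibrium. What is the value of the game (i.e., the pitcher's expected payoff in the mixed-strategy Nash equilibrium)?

The pitcher's indifference between Curveball and Fastball determines the batter's mixing probability q:
  the pitcher's payoff from Curveball: q·(-4) + (1−q)·(-2) = -2q - 2
  the pitcher's payoff from Fastball: q·6 + (1−q)·(-6) = 12q - 6
  -2q - 2 = 12q - 6  ⇒  -14q = -4  ⇒  q = 2/7.
The value is the pitcher's expected payoff against this mix (using Curveball): (2/7)·(-4) + (5/7)·(-2) = -18/7.

v = -18/7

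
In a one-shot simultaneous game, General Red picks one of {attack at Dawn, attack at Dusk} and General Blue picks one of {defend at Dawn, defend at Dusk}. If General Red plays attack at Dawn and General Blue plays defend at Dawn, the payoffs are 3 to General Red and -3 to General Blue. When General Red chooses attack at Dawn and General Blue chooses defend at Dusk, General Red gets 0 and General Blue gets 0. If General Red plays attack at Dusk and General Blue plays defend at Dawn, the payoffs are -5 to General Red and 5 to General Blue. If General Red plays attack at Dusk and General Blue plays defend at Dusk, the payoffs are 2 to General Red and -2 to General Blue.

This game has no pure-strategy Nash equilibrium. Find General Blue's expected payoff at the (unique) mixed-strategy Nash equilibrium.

-3/5

For General Blue to be willing to mix, General Blue must be indifferent between defend at Dawn and defend at Dusk, which pins down General Red's mix.
  General Blue's expected payoff from defend at Dawn: p·(-3) + (1−p)·5 = -8p + 5
  General Blue's expected payoff from defend at Dusk: p·0 + (1−p)·(-2) = 2p - 2
  -8p + 5 = 2p - 2  ⇒  -10p = -7  ⇒  p = 7/10.
At equilibrium General Blue is indifferent across columns, so General Blue's payoff equals the payoff from defend at Dawn: (7/10)·(-3) + (3/10)·5 = -3/5.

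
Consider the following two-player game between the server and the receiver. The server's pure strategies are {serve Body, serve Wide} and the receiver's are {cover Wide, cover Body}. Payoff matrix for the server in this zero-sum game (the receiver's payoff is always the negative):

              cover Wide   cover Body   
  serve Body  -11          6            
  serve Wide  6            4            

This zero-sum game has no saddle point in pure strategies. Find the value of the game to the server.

In a mixed equilibrium the server is indifferent between serve Body and serve Wide; this condition fixes q.
  the server's payoff to serve Body: q·(-11) + (1−q)·6 = -17q + 6
  the server's payoff to serve Wide: q·6 + (1−q)·4 = 2q + 4
  -17q + 6 = 2q + 4  ⇒  -19q = -2  ⇒  q = 2/19.
The value is the server's expected payoff against this mix (using serve Body): (2/19)·(-11) + (17/19)·6 = 80/19.

v = 80/19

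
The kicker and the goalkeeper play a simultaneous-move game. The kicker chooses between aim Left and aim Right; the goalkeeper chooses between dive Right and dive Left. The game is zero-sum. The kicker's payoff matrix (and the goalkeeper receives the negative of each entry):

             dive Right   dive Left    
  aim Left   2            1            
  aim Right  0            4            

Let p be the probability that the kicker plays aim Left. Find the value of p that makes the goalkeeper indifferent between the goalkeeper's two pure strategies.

In a mixed equilibrium the goalkeeper is indifferent between dive Right and dive Left; this condition fixes p.
  the goalkeeper's expected payoff from dive Right: p·(-2) + (1−p)·0 = -2p
  the goalkeeper's expected payoff from dive Left: p·(-1) + (1−p)·(-4) = 3p - 4
  -2p = 3p - 4  ⇒  -5p = -4  ⇒  p = 4/5.

p = 4/5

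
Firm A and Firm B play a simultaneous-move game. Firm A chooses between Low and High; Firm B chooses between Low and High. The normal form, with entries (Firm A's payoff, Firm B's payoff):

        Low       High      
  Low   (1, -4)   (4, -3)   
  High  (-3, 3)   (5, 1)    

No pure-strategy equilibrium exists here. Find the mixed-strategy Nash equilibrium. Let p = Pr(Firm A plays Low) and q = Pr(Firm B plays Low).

Set Firm B's expected payoff from Low equal to that from High:
  Firm B's expected payoff from Low: p·(-4) + (1−p)·3 = -7p + 3
  Firm B's expected payoff from High: p·(-3) + (1−p)·1 = -4p + 1
  -7p + 3 = -4p + 1  ⇒  -3p = -2  ⇒  p = 2/3.
Firm A's indifference between Low and High determines Firm B's mixing probability q:
  Firm A's payoff to Low: q·1 + (1−q)·4 = -3q + 4
  Firm A's payoff to High: q·(-3) + (1−q)·5 = -8q + 5
  -3q + 4 = -8q + 5  ⇒  5q = 1  ⇒  q = 1/5.

p = 2/3, q = 1/5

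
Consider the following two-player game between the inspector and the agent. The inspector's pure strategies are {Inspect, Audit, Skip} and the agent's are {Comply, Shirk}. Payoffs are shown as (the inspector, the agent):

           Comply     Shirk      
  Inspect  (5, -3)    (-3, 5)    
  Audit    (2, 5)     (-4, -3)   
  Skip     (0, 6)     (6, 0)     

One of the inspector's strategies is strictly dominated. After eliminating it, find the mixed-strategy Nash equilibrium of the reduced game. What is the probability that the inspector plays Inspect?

p = 3/7

The inspector's strategy Audit is strictly dominated by Inspect: 5 > 2 and -3 > -4. Eliminate Audit.
In a mixed equilibrium the agent is indifferent between Comply and Shirk; this condition fixes p.
  the agent's expected payoff from Comply: p·(-3) + (1−p)·6 = -9p + 6
  the agent's expected payoff from Shirk: p·5 + (1−p)·0 = 5p
  -9p + 6 = 5p  ⇒  -14p = -6  ⇒  p = 3/7.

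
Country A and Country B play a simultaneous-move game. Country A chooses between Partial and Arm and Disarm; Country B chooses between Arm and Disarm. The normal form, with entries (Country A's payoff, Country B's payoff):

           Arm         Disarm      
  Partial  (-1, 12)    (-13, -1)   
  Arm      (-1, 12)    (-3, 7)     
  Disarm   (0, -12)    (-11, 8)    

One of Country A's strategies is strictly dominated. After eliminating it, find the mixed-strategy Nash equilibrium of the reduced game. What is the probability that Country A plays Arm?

p = 4/5

Country A's strategy Partial is strictly dominated by Disarm: 0 > -1 and -11 > -13. Eliminate Partial.
Set Country B's expected payoff from Arm equal to that from Disarm:
  Country B's payoff to Arm: p·12 + (1−p)·(-12) = 24p - 12
  Country B's payoff to Disarm: p·7 + (1−p)·8 = -p + 8
  24p - 12 = -p + 8  ⇒  25p = 20  ⇒  p = 4/5.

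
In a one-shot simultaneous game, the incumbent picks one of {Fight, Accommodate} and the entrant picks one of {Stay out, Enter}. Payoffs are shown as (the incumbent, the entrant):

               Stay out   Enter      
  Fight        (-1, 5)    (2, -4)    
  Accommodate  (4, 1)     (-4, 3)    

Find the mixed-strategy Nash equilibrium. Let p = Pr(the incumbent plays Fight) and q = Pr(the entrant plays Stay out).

p = 2/11, q = 6/11

The entrant's indifference between Stay out and Enter determines the incumbent's mixing probability p:
  the entrant's payoff from Stay out: p·5 + (1−p)·1 = 4p + 1
  the entrant's payoff from Enter: p·(-4) + (1−p)·3 = -7p + 3
  4p + 1 = -7p + 3  ⇒  11p = 2  ⇒  p = 2/11.
For the incumbent to be willing to mix, the incumbent must be indifferent between Fight and Accommodate, which pins down the entrant's mix.
  the incumbent's expected payoff from Fight: q·(-1) + (1−q)·2 = -3q + 2
  the incumbent's expected payoff from Accommodate: q·4 + (1−q)·(-4) = 8q - 4
  -3q + 2 = 8q - 4  ⇒  -11q = -6  ⇒  q = 6/11.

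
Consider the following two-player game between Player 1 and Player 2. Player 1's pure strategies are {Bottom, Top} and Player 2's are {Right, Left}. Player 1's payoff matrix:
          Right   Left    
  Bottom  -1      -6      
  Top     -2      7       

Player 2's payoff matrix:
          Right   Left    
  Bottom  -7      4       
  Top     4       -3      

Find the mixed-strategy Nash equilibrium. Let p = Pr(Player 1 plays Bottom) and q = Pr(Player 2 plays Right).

p = 7/18, q = 13/14

Player 1's mix must leave Player 2 indifferent between Right and Left.
  Player 2's payoff from Right: p·(-7) + (1−p)·4 = -11p + 4
  Player 2's payoff from Left: p·4 + (1−p)·(-3) = 7p - 3
  -11p + 4 = 7p - 3  ⇒  -18p = -7  ⇒  p = 7/18.
Player 2's mix must leave Player 1 indifferent between Bottom and Top.
  Player 1's payoff from Bottom: q·(-1) + (1−q)·(-6) = 5q - 6
  Player 1's payoff from Top: q·(-2) + (1−q)·7 = -9q + 7
  5q - 6 = -9q + 7  ⇒  14q = 13  ⇒  q = 13/14.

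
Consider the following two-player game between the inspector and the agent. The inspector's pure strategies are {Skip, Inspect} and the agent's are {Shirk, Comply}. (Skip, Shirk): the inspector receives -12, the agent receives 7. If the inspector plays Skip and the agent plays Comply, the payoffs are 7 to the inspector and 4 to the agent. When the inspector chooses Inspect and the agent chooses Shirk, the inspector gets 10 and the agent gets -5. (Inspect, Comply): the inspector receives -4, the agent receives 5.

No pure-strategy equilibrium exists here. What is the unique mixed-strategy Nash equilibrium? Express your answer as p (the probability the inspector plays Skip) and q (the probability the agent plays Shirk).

p = 10/13, q = 1/3

For the agent to be willing to mix, the agent must be indifferent between Shirk and Comply, which pins down the inspector's mix.
  the agent's payoff to Shirk: p·7 + (1−p)·(-5) = 12p - 5
  the agent's payoff to Comply: p·4 + (1−p)·5 = -p + 5
  12p - 5 = -p + 5  ⇒  13p = 10  ⇒  p = 10/13.
For the inspector to be willing to mix, the inspector must be indifferent between Skip and Inspect, which pins down the agent's mix.
  the inspector's payoff to Skip: q·(-12) + (1−q)·7 = -19q + 7
  the inspector's payoff to Inspect: q·10 + (1−q)·(-4) = 14q - 4
  -19q + 7 = 14q - 4  ⇒  -33q = -11  ⇒  q = 1/3.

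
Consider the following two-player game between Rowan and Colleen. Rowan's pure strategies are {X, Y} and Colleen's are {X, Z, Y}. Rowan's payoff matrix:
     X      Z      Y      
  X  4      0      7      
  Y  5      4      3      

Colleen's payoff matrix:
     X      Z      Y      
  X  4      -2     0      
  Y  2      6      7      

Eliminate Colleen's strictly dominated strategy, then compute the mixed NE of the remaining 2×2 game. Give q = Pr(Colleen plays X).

Colleen's strategy Z is strictly dominated by Y: 0 > -2 and 7 > 6. Eliminate Z.
Set Rowan's expected payoff from X equal to that from Y:
  Rowan's payoff from X: q·4 + (1−q)·7 = -3q + 7
  Rowan's payoff from Y: q·5 + (1−q)·3 = 2q + 3
  -3q + 7 = 2q + 3  ⇒  -5q = -4  ⇒  q = 4/5.

q = 4/5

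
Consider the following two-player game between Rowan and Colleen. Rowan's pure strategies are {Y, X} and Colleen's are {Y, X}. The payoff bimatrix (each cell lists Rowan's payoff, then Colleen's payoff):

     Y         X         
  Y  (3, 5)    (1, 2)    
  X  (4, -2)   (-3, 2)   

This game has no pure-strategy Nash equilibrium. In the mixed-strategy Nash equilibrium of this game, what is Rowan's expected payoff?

13/5

Rowan's indifference between Y and X determines Colleen's mixing probability q:
  Rowan's expected payoff from Y: q·3 + (1−q)·1 = 2q + 1
  Rowan's expected payoff from X: q·4 + (1−q)·(-3) = 7q - 3
  2q + 1 = 7q - 3  ⇒  -5q = -4  ⇒  q = 4/5.
At equilibrium Rowan is indifferent across rows, so Rowan's payoff equals the payoff from Y: (4/5)·3 + (1/5)·1 = 13/5.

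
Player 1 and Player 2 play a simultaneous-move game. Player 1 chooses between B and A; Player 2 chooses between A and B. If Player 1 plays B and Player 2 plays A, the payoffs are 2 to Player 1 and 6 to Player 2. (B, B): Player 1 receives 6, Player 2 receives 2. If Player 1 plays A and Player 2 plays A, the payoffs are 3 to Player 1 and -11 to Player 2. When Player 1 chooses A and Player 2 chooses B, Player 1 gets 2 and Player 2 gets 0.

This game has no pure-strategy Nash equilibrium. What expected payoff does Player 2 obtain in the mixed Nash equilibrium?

22/15

For Player 2 to be willing to mix, Player 2 must be indifferent between A and B, which pins down Player 1's mix.
  Player 2's payoff from A: p·6 + (1−p)·(-11) = 17p - 11
  Player 2's payoff from B: p·2 + (1−p)·0 = 2p
  17p - 11 = 2p  ⇒  15p = 11  ⇒  p = 11/15.
At equilibrium Player 2 is indifferent across columns, so Player 2's payoff equals the payoff from A: (11/15)·6 + (4/15)·(-11) = 22/15.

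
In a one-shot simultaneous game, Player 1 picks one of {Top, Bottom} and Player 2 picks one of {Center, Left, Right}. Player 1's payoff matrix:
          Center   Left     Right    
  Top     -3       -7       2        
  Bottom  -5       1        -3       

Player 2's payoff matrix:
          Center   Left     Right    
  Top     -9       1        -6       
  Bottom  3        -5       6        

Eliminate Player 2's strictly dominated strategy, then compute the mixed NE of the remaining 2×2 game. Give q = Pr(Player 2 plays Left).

Player 2's strategy Center is strictly dominated by Right: -6 > -9 and 6 > 3. Eliminate Center.
In a mixed equilibrium Player 1 is indifferent between Top and Bottom; this condition fixes q.
  Player 1's payoff from Top: q·(-7) + (1−q)·2 = -9q + 2
  Player 1's payoff from Bottom: q·1 + (1−q)·(-3) = 4q - 3
  -9q + 2 = 4q - 3  ⇒  -13q = -5  ⇒  q = 5/13.

q = 5/13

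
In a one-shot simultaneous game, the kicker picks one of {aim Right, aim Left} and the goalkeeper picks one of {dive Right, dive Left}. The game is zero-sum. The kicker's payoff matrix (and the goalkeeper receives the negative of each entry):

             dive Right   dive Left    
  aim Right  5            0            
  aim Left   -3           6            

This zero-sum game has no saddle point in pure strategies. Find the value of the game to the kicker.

The goalkeeper's mix must leave the kicker indifferent between aim Right and aim Left.
  the kicker's payoff from aim Right: q·5 + (1−q)·0 = 5q
  the kicker's payoff from aim Left: q·(-3) + (1−q)·6 = -9q + 6
  5q = -9q + 6  ⇒  14q = 6  ⇒  q = 3/7.
The value is the kicker's expected payoff against this mix (using aim Right): (3/7)·5 + (4/7)·0 = 15/7.

v = 15/7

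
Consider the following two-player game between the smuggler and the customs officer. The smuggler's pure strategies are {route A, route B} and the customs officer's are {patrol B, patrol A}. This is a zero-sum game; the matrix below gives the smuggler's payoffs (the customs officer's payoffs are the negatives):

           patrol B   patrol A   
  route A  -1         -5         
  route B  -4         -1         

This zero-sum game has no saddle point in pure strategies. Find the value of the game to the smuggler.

v = -19/7

The customs officer's mix must leave the smuggler indifferent between route A and route B.
  the smuggler's expected payoff from route A: q·(-1) + (1−q)·(-5) = 4q - 5
  the smuggler's expected payoff from route B: q·(-4) + (1−q)·(-1) = -3q - 1
  4q - 5 = -3q - 1  ⇒  7q = 4  ⇒  q = 4/7.
The value is the smuggler's expected payoff against this mix (using route A): (4/7)·(-1) + (3/7)·(-5) = -19/7.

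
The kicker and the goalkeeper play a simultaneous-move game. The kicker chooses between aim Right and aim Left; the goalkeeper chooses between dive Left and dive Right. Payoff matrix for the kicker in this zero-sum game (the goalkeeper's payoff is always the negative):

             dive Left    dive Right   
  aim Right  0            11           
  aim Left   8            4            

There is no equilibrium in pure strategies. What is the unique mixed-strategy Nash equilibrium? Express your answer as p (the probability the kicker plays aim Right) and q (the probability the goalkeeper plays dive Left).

The goalkeeper's indifference between dive Left and dive Right determines the kicker's mixing probability p:
  the goalkeeper's payoff to dive Left: p·0 + (1−p)·(-8) = 8p - 8
  the goalkeeper's payoff to dive Right: p·(-11) + (1−p)·(-4) = -7p - 4
  8p - 8 = -7p - 4  ⇒  15p = 4  ⇒  p = 4/15.
In a mixed equilibrium the kicker is indifferent between aim Right and aim Left; this condition fixes q.
  the kicker's payoff to aim Right: q·0 + (1−q)·11 = -11q + 11
  the kicker's payoff to aim Left: q·8 + (1−q)·4 = 4q + 4
  -11q + 11 = 4q + 4  ⇒  -15q = -7  ⇒  q = 7/15.

p = 4/15, q = 7/15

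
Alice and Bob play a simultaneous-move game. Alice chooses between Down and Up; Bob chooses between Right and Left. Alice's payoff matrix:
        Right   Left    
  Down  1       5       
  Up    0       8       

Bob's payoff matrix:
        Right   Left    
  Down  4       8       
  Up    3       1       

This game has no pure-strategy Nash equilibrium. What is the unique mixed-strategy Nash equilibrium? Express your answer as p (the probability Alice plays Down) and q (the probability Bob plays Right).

p = 1/3, q = 3/4

Set Bob's expected payoff from Right equal to that from Left:
  Bob's payoff to Right: p·4 + (1−p)·3 = p + 3
  Bob's payoff to Left: p·8 + (1−p)·1 = 7p + 1
  p + 3 = 7p + 1  ⇒  -6p = -2  ⇒  p = 1/3.
Set Alice's expected payoff from Down equal to that from Up:
  Alice's payoff to Down: q·1 + (1−q)·5 = -4q + 5
  Alice's payoff to Up: q·0 + (1−q)·8 = -8q + 8
  -4q + 5 = -8q + 8  ⇒  4q = 3  ⇒  q = 3/4.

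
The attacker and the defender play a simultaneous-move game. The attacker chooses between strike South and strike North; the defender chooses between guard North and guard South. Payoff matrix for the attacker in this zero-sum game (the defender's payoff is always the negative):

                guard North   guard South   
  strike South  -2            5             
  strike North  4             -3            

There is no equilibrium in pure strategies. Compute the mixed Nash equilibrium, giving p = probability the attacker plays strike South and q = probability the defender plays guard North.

p = 1/2, q = 4/7

For the defender to be willing to mix, the defender must be indifferent between guard North and guard South, which pins down the attacker's mix.
  the defender's payoff from guard North: p·2 + (1−p)·(-4) = 6p - 4
  the defender's payoff from guard South: p·(-5) + (1−p)·3 = -8p + 3
  6p - 4 = -8p + 3  ⇒  14p = 7  ⇒  p = 1/2.
The defender's mix must leave the attacker indifferent between strike South and strike North.
  the attacker's expected payoff from strike South: q·(-2) + (1−q)·5 = -7q + 5
  the attacker's expected payoff from strike North: q·4 + (1−q)·(-3) = 7q - 3
  -7q + 5 = 7q - 3  ⇒  -14q = -8  ⇒  q = 4/7.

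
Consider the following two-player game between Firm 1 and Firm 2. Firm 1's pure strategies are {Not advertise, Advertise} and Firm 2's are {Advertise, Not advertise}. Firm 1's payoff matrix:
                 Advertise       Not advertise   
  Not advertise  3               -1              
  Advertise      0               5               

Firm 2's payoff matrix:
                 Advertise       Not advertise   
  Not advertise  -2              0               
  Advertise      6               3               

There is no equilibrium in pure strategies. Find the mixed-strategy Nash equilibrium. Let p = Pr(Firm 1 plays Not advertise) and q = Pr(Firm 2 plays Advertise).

p = 3/5, q = 2/3

In a mixed equilibrium Firm 2 is indifferent between Advertise and Not advertise; this condition fixes p.
  Firm 2's payoff to Advertise: p·(-2) + (1−p)·6 = -8p + 6
  Firm 2's payoff to Not advertise: p·0 + (1−p)·3 = -3p + 3
  -8p + 6 = -3p + 3  ⇒  -5p = -3  ⇒  p = 3/5.
Firm 1's indifference between Not advertise and Advertise determines Firm 2's mixing probability q:
  Firm 1's expected payoff from Not advertise: q·3 + (1−q)·(-1) = 4q - 1
  Firm 1's expected payoff from Advertise: q·0 + (1−q)·5 = -5q + 5
  4q - 1 = -5q + 5  ⇒  9q = 6  ⇒  q = 2/3.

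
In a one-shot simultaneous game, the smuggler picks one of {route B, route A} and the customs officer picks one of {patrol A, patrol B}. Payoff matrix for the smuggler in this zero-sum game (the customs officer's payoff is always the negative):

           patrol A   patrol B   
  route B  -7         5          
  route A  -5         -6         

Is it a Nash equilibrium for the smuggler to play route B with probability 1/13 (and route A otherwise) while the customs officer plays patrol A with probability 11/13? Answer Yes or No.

Yes

Check the customs officer's indifference given the smuggler's mix p = 1/13:
  payoff from patrol A = 67/13; payoff from patrol B = 67/13 — equal.
Check the smuggler's indifference given the customs officer's mix q = 11/13:
  payoff from route B = -67/13; payoff from route A = -67/13 — equal.
Both players are indifferent, so neither can profitably deviate.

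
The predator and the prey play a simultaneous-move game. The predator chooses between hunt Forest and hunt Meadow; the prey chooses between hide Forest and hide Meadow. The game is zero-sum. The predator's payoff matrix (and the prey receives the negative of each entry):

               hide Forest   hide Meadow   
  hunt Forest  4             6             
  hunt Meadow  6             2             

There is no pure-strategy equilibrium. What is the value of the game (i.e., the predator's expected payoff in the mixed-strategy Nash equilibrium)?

For the predator to be willing to mix, the predator must be indifferent between hunt Forest and hunt Meadow, which pins down the prey's mix.
  the predator's payoff from hunt Forest: q·4 + (1−q)·6 = -2q + 6
  the predator's payoff from hunt Meadow: q·6 + (1−q)·2 = 4q + 2
  -2q + 6 = 4q + 2  ⇒  -6q = -4  ⇒  q = 2/3.
The value is the predator's expected payoff against this mix (using hunt Forest): (2/3)·4 + (1/3)·6 = 14/3.

v = 14/3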